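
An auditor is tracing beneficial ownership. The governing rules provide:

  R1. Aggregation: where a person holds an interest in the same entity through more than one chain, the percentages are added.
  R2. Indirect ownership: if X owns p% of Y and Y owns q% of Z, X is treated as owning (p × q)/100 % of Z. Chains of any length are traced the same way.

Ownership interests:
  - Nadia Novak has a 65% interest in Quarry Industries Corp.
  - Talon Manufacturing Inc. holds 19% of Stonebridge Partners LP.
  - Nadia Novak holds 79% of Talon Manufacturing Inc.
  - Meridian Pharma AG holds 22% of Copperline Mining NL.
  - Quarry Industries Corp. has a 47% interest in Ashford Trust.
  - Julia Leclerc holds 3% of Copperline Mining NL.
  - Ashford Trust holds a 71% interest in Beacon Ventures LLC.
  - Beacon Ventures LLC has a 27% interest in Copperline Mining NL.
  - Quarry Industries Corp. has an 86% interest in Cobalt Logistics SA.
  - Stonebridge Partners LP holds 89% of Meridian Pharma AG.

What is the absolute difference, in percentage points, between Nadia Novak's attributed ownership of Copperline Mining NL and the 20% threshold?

11.204607

Chain via Quarry Industries Corp. → Ashford Trust → Beacon Ventures LLC (R2): 65% × 47% × 71% × 27% = 5.856435% of Copperline Mining NL.
Chain via Talon Manufacturing Inc. → Stonebridge Partners LP → Meridian Pharma AG (R2): 79% × 19% × 89% × 22% = 2.938958% of Copperline Mining NL.
Aggregating (R1): 5.856435% + 2.938958% = 8.795393%.
8.795393% falls short of the 20% threshold by 11.204607 percentage points.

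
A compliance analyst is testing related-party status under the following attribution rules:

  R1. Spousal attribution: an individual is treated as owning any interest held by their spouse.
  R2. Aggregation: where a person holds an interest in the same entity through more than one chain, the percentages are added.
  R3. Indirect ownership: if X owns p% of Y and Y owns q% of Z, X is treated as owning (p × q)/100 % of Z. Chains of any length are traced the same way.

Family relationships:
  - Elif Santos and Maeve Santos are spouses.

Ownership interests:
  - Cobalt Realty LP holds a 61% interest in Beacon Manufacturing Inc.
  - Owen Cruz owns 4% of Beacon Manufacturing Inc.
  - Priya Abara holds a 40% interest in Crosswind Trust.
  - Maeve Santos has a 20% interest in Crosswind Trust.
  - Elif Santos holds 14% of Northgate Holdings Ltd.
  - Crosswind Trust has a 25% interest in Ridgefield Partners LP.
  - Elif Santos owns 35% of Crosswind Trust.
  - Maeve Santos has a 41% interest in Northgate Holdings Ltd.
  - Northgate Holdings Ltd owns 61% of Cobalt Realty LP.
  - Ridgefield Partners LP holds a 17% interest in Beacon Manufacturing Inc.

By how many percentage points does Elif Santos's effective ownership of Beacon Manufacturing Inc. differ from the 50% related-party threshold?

27.197

By spousal attribution (R1), Elif Santos is treated as also owning Maeve Santos's interest in Northgate Holdings Ltd, giving 14% + 41% = 55%.
By spousal attribution (R1), Elif Santos is treated as also owning Maeve Santos's interest in Crosswind Trust, giving 35% + 20% = 55%.
Chain via Northgate Holdings Ltd → Cobalt Realty LP (R3): 55% × 61% × 61% = 20.4655% of Beacon Manufacturing Inc.
Chain via Crosswind Trust → Ridgefield Partners LP (R3): 55% × 25% × 17% = 2.3375% of Beacon Manufacturing Inc.
Aggregating (R2): 20.4655% + 2.3375% = 22.803%.
22.803% falls short of the 50% threshold by 27.197 percentage points.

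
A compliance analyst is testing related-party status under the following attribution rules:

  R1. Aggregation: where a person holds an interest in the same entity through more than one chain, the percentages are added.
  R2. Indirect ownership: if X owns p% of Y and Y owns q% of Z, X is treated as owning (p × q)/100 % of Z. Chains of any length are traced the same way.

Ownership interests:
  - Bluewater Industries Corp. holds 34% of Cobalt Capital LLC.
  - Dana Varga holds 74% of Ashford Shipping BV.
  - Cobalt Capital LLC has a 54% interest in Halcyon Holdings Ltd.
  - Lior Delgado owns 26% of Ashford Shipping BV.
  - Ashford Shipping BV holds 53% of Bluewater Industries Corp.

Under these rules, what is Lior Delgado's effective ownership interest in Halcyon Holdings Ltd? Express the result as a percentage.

2.530008%

Chain via Ashford Shipping BV → Bluewater Industries Corp. → Cobalt Capital LLC (R2): 26% × 53% × 34% × 54% = 2.530008% of Halcyon Holdings Ltd.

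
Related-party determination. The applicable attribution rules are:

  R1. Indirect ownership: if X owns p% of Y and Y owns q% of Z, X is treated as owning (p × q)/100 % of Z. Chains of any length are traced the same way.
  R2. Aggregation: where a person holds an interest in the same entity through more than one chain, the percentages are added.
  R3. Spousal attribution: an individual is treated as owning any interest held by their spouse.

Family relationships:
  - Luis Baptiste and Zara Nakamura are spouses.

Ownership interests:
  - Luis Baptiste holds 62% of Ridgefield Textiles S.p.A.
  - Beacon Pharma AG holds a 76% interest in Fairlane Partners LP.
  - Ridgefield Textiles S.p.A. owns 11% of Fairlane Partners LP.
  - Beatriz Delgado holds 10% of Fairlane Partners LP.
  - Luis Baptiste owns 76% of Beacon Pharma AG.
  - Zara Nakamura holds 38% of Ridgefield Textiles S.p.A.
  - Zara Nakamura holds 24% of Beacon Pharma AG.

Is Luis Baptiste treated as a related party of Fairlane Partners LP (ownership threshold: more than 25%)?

Yes

By spousal attribution (R3), Luis Baptiste is treated as also owning Zara Nakamura's interest in Ridgefield Textiles S.p.A, giving 62% + 38% = 100%.
By spousal attribution (R3), Luis Baptiste is treated as also owning Zara Nakamura's interest in Beacon Pharma AG, giving 76% + 24% = 100%.
Chain via Ridgefield Textiles S.p.A. (R1): 100% × 11% = 11% of Fairlane Partners LP.
Chain via Beacon Pharma AG (R1): 100% × 76% = 76% of Fairlane Partners LP.
Aggregating (R2): 11% + 76% = 87%.
87% exceeds the 25% threshold, so Luis is a related party to Fairlane Partners LP.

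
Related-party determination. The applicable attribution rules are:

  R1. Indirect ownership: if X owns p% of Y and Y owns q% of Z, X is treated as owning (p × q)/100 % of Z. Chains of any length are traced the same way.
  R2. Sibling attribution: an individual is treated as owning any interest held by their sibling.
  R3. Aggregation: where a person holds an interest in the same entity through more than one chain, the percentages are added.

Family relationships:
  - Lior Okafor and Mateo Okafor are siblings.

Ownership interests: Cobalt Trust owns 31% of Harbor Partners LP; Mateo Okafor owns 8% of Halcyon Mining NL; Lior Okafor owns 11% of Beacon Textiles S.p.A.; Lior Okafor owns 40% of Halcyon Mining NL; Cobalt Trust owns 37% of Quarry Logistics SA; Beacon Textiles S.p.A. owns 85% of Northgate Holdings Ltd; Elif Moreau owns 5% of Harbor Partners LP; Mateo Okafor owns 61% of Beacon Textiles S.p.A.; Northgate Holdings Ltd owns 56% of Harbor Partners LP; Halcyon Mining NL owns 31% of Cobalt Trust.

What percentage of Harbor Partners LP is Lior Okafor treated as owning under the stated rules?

By sibling attribution (R2), Lior Okafor is treated as also owning Mateo Okafor's interest in Beacon Textiles S.p.A, giving 11% + 61% = 72%.
By sibling attribution (R2), Lior Okafor is treated as also owning Mateo Okafor's interest in Halcyon Mining NL, giving 40% + 8% = 48%.
Chain via Beacon Textiles S.p.A. → Northgate Holdings Ltd (R1): 72% × 85% × 56% = 34.272% of Harbor Partners LP.
Chain via Halcyon Mining NL → Cobalt Trust (R1): 48% × 31% × 31% = 4.6128% of Harbor Partners LP.
Aggregating (R3): 34.272% + 4.6128% = 38.8848%.

38.8848%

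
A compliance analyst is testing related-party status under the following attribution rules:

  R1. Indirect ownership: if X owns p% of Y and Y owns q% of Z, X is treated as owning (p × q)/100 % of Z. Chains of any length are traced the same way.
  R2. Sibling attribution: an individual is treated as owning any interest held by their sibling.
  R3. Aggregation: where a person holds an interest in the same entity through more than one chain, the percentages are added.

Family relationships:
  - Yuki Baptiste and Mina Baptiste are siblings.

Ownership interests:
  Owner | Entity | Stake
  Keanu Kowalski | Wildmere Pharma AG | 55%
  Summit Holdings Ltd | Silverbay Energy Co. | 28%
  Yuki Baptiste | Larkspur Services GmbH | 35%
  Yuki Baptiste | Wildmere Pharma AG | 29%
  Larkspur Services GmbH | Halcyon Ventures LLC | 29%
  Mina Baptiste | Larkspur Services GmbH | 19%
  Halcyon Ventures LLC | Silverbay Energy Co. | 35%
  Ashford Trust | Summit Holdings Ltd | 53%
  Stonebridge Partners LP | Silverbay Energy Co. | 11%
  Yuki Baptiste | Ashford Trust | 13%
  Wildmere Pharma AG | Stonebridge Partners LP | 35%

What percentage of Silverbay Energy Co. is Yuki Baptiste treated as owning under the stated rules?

8.5267%

By sibling attribution (R2), Yuki Baptiste is treated as also owning Mina Baptiste's interest in Larkspur Services GmbH, giving 35% + 19% = 54%.
Chain via Wildmere Pharma AG → Stonebridge Partners LP (R1): 29% × 35% × 11% = 1.1165% of Silverbay Energy Co.
Chain via Larkspur Services GmbH → Halcyon Ventures LLC (R1): 54% × 29% × 35% = 5.481% of Silverbay Energy Co.
Chain via Ashford Trust → Summit Holdings Ltd (R1): 13% × 53% × 28% = 1.9292% of Silverbay Energy Co.
Aggregating (R3): 1.1165% + 5.481% + 1.9292% = 8.5267%.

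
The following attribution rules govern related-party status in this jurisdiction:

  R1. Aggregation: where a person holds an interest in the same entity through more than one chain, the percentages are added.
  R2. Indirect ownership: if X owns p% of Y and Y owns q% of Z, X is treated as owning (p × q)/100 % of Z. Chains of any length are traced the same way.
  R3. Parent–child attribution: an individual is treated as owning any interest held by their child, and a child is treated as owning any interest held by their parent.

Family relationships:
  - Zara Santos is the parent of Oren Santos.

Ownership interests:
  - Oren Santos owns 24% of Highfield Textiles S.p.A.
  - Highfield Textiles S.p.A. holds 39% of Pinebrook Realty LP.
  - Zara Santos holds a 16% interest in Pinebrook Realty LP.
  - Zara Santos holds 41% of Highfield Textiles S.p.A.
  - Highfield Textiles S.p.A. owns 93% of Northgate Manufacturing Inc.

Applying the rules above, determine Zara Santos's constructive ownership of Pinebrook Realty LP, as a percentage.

41.35%

By parent–child attribution (R3), Zara Santos is treated as also owning Oren Santos's interest in Highfield Textiles S.p.A, giving 41% + 24% = 65%.
Chain via Highfield Textiles S.p.A. (R2): 65% × 39% = 25.35% of Pinebrook Realty LP.
Direct interest in Pinebrook Realty LP: 16%.
Aggregating (R1): 25.35% + 16% = 41.35%.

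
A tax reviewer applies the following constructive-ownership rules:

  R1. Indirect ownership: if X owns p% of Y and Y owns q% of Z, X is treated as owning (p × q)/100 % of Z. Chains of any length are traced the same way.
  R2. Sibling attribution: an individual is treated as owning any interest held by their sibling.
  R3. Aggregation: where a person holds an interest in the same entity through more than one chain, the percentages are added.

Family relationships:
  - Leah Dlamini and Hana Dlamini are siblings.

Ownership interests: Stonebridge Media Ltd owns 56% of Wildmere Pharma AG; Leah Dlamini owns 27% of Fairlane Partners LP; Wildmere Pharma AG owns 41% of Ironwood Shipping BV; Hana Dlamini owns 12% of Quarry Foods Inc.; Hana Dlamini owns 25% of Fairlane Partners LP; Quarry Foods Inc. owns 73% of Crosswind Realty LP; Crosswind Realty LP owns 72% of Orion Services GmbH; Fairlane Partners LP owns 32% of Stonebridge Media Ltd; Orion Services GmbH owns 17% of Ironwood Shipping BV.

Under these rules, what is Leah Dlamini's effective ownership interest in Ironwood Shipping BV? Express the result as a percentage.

4.892768%

By sibling attribution (R2), Leah Dlamini is treated as also owning Hana Dlamini's interest in Fairlane Partners LP, giving 27% + 25% = 52%.
By sibling attribution (R2), Leah Dlamini is treated as owning Hana Dlamini's 12% interest in Quarry Foods Inc.
Chain via Fairlane Partners LP → Stonebridge Media Ltd → Wildmere Pharma AG (R1): 52% × 32% × 56% × 41% = 3.820544% of Ironwood Shipping BV.
Chain via Quarry Foods Inc. → Crosswind Realty LP → Orion Services GmbH (R1): 12% × 73% × 72% × 17% = 1.072224% of Ironwood Shipping BV.
Aggregating (R3): 3.820544% + 1.072224% = 4.892768%.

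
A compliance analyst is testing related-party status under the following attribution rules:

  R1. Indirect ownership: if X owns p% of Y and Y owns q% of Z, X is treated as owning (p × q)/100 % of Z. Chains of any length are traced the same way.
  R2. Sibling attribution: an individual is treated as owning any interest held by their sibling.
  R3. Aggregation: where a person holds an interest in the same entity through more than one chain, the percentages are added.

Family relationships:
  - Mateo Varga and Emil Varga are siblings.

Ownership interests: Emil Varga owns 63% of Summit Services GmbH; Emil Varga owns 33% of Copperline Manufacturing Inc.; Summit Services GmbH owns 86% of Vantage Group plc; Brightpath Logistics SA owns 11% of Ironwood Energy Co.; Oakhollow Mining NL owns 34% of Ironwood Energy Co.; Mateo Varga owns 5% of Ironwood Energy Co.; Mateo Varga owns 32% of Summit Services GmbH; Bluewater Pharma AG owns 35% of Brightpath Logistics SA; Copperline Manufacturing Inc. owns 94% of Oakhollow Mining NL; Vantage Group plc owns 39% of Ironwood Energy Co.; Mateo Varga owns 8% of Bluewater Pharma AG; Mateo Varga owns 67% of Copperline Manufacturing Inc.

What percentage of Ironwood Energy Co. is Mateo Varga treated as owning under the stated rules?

69.131%

By sibling attribution (R2), Mateo Varga is treated as also owning Emil Varga's interest in Copperline Manufacturing Inc, giving 67% + 33% = 100%.
By sibling attribution (R2), Mateo Varga is treated as also owning Emil Varga's interest in Summit Services GmbH, giving 32% + 63% = 95%.
Chain via Bluewater Pharma AG → Brightpath Logistics SA (R1): 8% × 35% × 11% = 0.308% of Ironwood Energy Co.
Chain via Copperline Manufacturing Inc. → Oakhollow Mining NL (R1): 100% × 94% × 34% = 31.96% of Ironwood Energy Co.
Chain via Summit Services GmbH → Vantage Group plc (R1): 95% × 86% × 39% = 31.863% of Ironwood Energy Co.
Direct interest in Ironwood Energy Co: 5%.
Aggregating (R3): 0.308% + 31.96% + 31.863% + 5% = 69.131%.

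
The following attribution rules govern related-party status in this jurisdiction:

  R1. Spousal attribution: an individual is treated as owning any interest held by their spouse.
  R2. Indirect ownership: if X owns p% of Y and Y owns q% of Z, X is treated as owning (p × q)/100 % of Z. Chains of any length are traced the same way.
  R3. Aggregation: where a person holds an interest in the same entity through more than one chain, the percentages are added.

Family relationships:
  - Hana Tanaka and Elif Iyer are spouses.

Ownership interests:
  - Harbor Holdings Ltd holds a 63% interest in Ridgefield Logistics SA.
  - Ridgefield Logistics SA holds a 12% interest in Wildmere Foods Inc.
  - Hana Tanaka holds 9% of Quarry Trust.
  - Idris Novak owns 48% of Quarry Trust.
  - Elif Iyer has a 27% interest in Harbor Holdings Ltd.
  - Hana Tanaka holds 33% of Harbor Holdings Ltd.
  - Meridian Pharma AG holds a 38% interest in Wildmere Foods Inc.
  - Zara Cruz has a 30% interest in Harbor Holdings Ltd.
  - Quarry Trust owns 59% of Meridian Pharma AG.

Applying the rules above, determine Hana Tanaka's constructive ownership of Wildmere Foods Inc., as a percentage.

6.5538%

By spousal attribution (R1), Hana Tanaka is treated as also owning Elif Iyer's interest in Harbor Holdings Ltd, giving 33% + 27% = 60%.
Chain via Quarry Trust → Meridian Pharma AG (R2): 9% × 59% × 38% = 2.0178% of Wildmere Foods Inc.
Chain via Harbor Holdings Ltd → Ridgefield Logistics SA (R2): 60% × 63% × 12% = 4.536% of Wildmere Foods Inc.
Aggregating (R3): 2.0178% + 4.536% = 6.5538%.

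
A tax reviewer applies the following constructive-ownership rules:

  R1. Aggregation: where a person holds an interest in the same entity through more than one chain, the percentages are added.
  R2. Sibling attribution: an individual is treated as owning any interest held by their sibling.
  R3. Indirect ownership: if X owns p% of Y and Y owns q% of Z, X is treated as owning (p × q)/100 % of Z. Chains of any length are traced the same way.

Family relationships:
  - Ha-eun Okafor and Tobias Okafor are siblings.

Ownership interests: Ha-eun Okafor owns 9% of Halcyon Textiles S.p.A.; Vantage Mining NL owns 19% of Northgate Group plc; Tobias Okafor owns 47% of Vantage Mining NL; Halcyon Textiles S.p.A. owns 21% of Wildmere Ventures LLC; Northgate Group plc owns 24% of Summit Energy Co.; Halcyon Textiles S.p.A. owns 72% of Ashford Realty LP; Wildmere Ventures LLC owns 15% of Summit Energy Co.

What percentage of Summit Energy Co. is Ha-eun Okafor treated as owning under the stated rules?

By sibling attribution (R2), Ha-eun Okafor is treated as owning Tobias Okafor's 47% interest in Vantage Mining NL.
Chain via Halcyon Textiles S.p.A. → Wildmere Ventures LLC (R3): 9% × 21% × 15% = 0.2835% of Summit Energy Co.
Chain via Vantage Mining NL → Northgate Group plc (R3): 47% × 19% × 24% = 2.1432% of Summit Energy Co.
Aggregating (R1): 0.2835% + 2.1432% = 2.4267%.

2.4267%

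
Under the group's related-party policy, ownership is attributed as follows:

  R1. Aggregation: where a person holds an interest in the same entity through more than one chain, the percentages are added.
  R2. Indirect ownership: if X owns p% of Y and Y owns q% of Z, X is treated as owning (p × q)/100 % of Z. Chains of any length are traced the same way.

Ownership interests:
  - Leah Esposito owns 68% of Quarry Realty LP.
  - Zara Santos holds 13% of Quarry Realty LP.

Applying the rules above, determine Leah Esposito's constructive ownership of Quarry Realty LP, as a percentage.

Direct interest in Quarry Realty LP: 68%.

68%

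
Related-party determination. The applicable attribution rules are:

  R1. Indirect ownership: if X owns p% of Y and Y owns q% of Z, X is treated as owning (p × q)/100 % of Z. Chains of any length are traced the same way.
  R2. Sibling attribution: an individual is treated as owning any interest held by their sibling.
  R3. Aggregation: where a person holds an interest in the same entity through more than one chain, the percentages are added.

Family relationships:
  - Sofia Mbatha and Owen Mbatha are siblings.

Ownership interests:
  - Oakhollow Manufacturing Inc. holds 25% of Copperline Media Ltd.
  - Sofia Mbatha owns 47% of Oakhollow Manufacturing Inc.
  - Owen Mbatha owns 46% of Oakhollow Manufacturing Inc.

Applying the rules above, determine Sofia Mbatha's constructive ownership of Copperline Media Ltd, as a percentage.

23.25%

By sibling attribution (R2), Sofia Mbatha is treated as also owning Owen Mbatha's interest in Oakhollow Manufacturing Inc, giving 47% + 46% = 93%.
Chain via Oakhollow Manufacturing Inc. (R1): 93% × 25% = 23.25% of Copperline Media Ltd.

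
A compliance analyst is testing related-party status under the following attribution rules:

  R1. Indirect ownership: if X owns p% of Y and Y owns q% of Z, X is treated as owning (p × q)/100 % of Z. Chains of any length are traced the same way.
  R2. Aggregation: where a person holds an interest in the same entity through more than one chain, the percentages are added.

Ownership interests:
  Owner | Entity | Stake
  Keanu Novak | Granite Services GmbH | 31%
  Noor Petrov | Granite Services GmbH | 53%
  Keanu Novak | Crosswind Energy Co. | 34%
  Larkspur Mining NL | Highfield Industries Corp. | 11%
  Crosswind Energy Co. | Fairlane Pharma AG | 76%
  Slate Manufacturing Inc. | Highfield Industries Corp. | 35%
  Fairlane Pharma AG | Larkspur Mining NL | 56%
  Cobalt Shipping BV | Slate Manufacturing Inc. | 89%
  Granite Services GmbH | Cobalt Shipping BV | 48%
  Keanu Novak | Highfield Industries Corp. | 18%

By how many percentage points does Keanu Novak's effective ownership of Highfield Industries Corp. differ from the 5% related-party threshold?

19.226864

Chain via Crosswind Energy Co. → Fairlane Pharma AG → Larkspur Mining NL (R1): 34% × 76% × 56% × 11% = 1.591744% of Highfield Industries Corp.
Chain via Granite Services GmbH → Cobalt Shipping BV → Slate Manufacturing Inc. (R1): 31% × 48% × 89% × 35% = 4.63512% of Highfield Industries Corp.
Direct interest in Highfield Industries Corp: 18%.
Aggregating (R2): 1.591744% + 4.63512% + 18% = 24.226864%.
24.226864% exceeds the 5% threshold by 19.226864 percentage points.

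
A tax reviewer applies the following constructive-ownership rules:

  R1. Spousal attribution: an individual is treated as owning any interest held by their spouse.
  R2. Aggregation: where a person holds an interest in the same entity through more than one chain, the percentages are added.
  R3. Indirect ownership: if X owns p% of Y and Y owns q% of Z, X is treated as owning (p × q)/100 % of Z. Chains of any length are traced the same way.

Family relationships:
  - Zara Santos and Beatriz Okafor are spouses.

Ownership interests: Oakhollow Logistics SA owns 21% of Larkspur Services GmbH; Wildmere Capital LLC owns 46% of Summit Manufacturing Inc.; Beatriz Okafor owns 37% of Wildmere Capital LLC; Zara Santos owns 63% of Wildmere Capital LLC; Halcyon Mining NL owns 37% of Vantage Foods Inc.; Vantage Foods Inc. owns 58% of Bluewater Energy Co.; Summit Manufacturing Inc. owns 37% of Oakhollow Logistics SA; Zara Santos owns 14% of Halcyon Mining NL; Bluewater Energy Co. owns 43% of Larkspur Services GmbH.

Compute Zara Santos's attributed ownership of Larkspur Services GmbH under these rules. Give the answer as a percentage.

4.866092%

By spousal attribution (R1), Zara Santos is treated as also owning Beatriz Okafor's interest in Wildmere Capital LLC, giving 63% + 37% = 100%.
Chain via Wildmere Capital LLC → Summit Manufacturing Inc. → Oakhollow Logistics SA (R3): 100% × 46% × 37% × 21% = 3.5742% of Larkspur Services GmbH.
Chain via Halcyon Mining NL → Vantage Foods Inc. → Bluewater Energy Co. (R3): 14% × 37% × 58% × 43% = 1.291892% of Larkspur Services GmbH.
Aggregating (R2): 3.5742% + 1.291892% = 4.866092%.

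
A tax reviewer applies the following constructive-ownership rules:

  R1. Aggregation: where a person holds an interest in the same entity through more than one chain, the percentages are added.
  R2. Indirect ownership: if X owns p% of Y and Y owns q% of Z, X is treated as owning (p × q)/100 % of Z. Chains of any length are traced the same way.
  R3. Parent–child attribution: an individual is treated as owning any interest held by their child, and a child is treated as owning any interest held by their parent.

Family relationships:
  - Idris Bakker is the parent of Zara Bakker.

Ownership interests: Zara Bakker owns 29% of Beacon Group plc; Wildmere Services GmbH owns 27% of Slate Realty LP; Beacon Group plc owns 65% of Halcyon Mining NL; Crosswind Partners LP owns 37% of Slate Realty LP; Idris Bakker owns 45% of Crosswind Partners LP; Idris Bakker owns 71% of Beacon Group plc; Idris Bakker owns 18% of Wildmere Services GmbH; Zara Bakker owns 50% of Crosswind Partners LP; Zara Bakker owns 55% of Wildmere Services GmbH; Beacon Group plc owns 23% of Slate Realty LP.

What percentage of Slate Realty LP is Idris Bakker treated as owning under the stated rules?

By parent–child attribution (R3), Idris Bakker is treated as also owning Zara Bakker's interest in Wildmere Services GmbH, giving 18% + 55% = 73%.
By parent–child attribution (R3), Idris Bakker is treated as also owning Zara Bakker's interest in Crosswind Partners LP, giving 45% + 50% = 95%.
By parent–child attribution (R3), Idris Bakker is treated as also owning Zara Bakker's interest in Beacon Group plc, giving 71% + 29% = 100%.
Chain via Wildmere Services GmbH (R2): 73% × 27% = 19.71% of Slate Realty LP.
Chain via Crosswind Partners LP (R2): 95% × 37% = 35.15% of Slate Realty LP.
Chain via Beacon Group plc (R2): 100% × 23% = 23% of Slate Realty LP.
Aggregating (R1): 19.71% + 35.15% + 23% = 77.86%.

77.86%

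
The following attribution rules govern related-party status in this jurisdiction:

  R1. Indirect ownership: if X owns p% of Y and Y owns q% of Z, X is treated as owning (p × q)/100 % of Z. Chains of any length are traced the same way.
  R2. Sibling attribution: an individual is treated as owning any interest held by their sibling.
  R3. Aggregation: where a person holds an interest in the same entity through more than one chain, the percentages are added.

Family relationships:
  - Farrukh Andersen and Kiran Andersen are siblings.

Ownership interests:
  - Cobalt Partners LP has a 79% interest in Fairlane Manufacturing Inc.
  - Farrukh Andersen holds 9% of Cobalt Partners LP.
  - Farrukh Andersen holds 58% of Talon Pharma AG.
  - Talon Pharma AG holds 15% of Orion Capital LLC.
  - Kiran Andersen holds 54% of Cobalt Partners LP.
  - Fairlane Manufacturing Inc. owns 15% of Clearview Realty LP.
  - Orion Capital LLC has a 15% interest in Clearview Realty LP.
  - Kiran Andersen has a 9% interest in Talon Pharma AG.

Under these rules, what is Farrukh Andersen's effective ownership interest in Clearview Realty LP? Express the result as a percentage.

By sibling attribution (R2), Farrukh Andersen is treated as also owning Kiran Andersen's interest in Talon Pharma AG, giving 58% + 9% = 67%.
By sibling attribution (R2), Farrukh Andersen is treated as also owning Kiran Andersen's interest in Cobalt Partners LP, giving 9% + 54% = 63%.
Chain via Talon Pharma AG → Orion Capital LLC (R1): 67% × 15% × 15% = 1.5075% of Clearview Realty LP.
Chain via Cobalt Partners LP → Fairlane Manufacturing Inc. (R1): 63% × 79% × 15% = 7.4655% of Clearview Realty LP.
Aggregating (R3): 1.5075% + 7.4655% = 8.973%.

8.973%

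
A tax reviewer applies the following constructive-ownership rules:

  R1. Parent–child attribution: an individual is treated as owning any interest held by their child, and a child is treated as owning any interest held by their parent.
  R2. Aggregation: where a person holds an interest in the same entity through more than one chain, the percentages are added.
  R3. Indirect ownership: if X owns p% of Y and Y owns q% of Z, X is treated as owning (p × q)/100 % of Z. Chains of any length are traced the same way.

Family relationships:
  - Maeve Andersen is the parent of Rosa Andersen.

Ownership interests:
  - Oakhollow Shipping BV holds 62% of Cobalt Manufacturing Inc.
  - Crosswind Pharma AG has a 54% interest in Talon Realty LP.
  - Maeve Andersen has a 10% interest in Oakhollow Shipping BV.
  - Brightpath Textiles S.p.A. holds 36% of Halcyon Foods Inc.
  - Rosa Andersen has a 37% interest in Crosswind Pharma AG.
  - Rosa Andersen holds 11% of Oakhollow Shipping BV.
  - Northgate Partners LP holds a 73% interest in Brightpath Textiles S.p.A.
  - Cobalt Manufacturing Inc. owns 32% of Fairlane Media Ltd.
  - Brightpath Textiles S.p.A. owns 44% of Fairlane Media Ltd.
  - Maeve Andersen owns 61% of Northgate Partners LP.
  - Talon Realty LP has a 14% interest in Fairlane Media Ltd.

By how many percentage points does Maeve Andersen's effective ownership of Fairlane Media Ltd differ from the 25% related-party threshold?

1.5568

By parent–child attribution (R1), Maeve Andersen is treated as also owning Rosa Andersen's interest in Oakhollow Shipping BV, giving 10% + 11% = 21%.
By parent–child attribution (R1), Maeve Andersen is treated as owning Rosa Andersen's 37% interest in Crosswind Pharma AG.
Chain via Northgate Partners LP → Brightpath Textiles S.p.A. (R3): 61% × 73% × 44% = 19.5932% of Fairlane Media Ltd.
Chain via Oakhollow Shipping BV → Cobalt Manufacturing Inc. (R3): 21% × 62% × 32% = 4.1664% of Fairlane Media Ltd.
Chain via Crosswind Pharma AG → Talon Realty LP (R3): 37% × 54% × 14% = 2.7972% of Fairlane Media Ltd.
Aggregating (R2): 19.5932% + 4.1664% + 2.7972% = 26.5568%.
26.5568% exceeds the 25% threshold by 1.5568 percentage points.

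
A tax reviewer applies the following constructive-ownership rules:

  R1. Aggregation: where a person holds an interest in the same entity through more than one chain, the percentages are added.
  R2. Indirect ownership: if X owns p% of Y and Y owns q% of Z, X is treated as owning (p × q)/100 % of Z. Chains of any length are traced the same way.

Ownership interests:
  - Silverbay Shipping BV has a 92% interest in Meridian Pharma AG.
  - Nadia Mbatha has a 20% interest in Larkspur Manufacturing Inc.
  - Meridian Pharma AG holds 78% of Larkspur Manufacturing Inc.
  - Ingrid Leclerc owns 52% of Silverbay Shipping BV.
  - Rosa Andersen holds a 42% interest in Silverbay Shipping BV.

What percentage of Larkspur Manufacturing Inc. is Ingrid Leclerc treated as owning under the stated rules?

Chain via Silverbay Shipping BV → Meridian Pharma AG (R2): 52% × 92% × 78% = 37.3152% of Larkspur Manufacturing Inc.

37.3152%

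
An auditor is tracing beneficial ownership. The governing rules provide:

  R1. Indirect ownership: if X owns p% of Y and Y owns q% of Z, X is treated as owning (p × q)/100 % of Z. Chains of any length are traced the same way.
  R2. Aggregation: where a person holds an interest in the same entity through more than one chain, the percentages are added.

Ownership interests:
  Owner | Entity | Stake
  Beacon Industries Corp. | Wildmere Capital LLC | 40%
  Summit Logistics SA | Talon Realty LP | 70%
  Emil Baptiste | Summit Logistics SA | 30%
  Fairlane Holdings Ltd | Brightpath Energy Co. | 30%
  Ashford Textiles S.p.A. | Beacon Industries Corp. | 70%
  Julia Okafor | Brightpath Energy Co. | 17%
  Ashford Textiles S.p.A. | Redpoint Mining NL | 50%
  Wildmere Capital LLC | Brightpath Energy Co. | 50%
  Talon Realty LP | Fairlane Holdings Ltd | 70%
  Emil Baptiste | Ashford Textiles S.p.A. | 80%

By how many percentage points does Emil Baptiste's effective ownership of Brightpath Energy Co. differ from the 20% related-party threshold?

4.39

Chain via Ashford Textiles S.p.A. → Beacon Industries Corp. → Wildmere Capital LLC (R1): 80% × 70% × 40% × 50% = 11.2% of Brightpath Energy Co.
Chain via Summit Logistics SA → Talon Realty LP → Fairlane Holdings Ltd (R1): 30% × 70% × 70% × 30% = 4.41% of Brightpath Energy Co.
Aggregating (R2): 11.2% + 4.41% = 15.61%.
15.61% falls short of the 20% threshold by 4.39 percentage points.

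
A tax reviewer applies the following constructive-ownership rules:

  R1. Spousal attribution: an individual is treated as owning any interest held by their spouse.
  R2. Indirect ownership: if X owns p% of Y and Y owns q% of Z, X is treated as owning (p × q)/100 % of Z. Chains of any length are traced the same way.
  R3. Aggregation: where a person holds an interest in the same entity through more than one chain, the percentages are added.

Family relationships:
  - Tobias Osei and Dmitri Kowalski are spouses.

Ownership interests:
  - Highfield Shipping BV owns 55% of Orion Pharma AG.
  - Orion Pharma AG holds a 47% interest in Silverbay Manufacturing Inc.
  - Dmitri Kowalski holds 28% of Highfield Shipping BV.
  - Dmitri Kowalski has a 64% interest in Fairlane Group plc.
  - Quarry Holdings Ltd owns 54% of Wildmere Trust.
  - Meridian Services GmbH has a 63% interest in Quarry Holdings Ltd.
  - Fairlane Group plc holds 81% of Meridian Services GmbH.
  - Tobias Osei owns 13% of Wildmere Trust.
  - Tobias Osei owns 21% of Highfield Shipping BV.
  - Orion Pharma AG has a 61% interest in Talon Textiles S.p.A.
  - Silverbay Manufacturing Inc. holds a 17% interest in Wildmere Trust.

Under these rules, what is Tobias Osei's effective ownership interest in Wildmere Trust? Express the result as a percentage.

32.789273%

By spousal attribution (R1), Tobias Osei is treated as also owning Dmitri Kowalski's interest in Highfield Shipping BV, giving 21% + 28% = 49%.
By spousal attribution (R1), Tobias Osei is treated as owning Dmitri Kowalski's 64% interest in Fairlane Group plc.
Chain via Highfield Shipping BV → Orion Pharma AG → Silverbay Manufacturing Inc. (R2): 49% × 55% × 47% × 17% = 2.153305% of Wildmere Trust.
Direct interest in Wildmere Trust: 13%.
Chain via Fairlane Group plc → Meridian Services GmbH → Quarry Holdings Ltd (R2): 64% × 81% × 63% × 54% = 17.635968% of Wildmere Trust.
Aggregating (R3): 2.153305% + 13% + 17.635968% = 32.789273%.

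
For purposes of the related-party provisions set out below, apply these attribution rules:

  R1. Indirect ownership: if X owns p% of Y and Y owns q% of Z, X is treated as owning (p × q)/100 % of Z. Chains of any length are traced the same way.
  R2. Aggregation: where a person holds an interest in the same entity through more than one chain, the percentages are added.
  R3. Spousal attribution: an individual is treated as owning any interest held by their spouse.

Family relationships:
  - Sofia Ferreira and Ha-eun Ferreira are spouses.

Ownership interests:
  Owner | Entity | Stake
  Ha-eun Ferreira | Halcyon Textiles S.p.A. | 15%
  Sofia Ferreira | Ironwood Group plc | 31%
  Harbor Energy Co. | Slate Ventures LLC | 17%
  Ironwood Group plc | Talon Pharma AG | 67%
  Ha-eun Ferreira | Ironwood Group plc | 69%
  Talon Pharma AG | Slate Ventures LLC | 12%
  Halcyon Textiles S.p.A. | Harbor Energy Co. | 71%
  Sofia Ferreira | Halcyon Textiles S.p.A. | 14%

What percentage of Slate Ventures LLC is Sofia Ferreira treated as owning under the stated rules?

11.5403%

By spousal attribution (R3), Sofia Ferreira is treated as also owning Ha-eun Ferreira's interest in Ironwood Group plc, giving 31% + 69% = 100%.
By spousal attribution (R3), Sofia Ferreira is treated as also owning Ha-eun Ferreira's interest in Halcyon Textiles S.p.A, giving 14% + 15% = 29%.
Chain via Ironwood Group plc → Talon Pharma AG (R1): 100% × 67% × 12% = 8.04% of Slate Ventures LLC.
Chain via Halcyon Textiles S.p.A. → Harbor Energy Co. (R1): 29% × 71% × 17% = 3.5003% of Slate Ventures LLC.
Aggregating (R2): 8.04% + 3.5003% = 11.5403%.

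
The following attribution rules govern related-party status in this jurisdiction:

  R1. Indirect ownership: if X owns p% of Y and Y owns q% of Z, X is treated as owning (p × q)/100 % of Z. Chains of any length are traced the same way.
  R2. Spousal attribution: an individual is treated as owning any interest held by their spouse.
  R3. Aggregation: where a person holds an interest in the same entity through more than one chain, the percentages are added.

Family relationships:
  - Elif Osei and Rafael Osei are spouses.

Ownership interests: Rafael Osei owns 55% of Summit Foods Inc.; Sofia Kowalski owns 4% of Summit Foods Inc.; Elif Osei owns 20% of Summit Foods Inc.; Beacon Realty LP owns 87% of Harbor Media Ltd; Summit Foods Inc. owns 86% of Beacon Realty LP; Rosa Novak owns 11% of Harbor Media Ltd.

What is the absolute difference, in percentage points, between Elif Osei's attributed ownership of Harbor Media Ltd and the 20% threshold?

By spousal attribution (R2), Elif Osei is treated as also owning Rafael Osei's interest in Summit Foods Inc, giving 20% + 55% = 75%.
Chain via Summit Foods Inc. → Beacon Realty LP (R1): 75% × 86% × 87% = 56.115% of Harbor Media Ltd.
56.115% exceeds the 20% threshold by 36.115 percentage points.

36.115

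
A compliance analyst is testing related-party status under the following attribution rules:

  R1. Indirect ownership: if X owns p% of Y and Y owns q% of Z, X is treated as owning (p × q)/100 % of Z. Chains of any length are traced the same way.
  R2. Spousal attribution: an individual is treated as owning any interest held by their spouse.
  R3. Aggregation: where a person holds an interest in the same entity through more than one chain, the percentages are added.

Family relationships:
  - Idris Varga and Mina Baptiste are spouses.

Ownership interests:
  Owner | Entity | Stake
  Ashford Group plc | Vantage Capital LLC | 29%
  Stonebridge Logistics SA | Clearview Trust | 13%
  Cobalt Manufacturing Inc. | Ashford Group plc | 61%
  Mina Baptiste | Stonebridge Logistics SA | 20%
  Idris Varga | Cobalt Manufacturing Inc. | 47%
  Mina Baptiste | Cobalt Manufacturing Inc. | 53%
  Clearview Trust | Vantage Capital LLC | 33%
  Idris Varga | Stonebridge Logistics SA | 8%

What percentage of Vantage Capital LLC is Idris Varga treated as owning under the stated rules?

By spousal attribution (R2), Idris Varga is treated as also owning Mina Baptiste's interest in Stonebridge Logistics SA, giving 8% + 20% = 28%.
By spousal attribution (R2), Idris Varga is treated as also owning Mina Baptiste's interest in Cobalt Manufacturing Inc, giving 47% + 53% = 100%.
Chain via Stonebridge Logistics SA → Clearview Trust (R1): 28% × 13% × 33% = 1.2012% of Vantage Capital LLC.
Chain via Cobalt Manufacturing Inc. → Ashford Group plc (R1): 100% × 61% × 29% = 17.69% of Vantage Capital LLC.
Aggregating (R3): 1.2012% + 17.69% = 18.8912%.

18.8912%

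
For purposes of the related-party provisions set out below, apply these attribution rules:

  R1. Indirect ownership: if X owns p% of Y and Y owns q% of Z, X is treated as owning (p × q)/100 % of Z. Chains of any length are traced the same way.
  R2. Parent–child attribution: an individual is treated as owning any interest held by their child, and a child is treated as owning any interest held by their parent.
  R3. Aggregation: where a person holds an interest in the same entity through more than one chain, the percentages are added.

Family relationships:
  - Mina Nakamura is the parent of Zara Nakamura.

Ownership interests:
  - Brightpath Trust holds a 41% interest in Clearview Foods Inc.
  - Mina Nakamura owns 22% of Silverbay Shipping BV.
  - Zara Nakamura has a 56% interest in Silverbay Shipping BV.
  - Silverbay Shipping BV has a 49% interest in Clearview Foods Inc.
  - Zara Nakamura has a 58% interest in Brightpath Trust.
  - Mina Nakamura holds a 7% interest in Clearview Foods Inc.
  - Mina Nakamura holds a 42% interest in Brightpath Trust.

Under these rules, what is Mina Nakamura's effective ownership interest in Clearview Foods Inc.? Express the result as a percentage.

By parent–child attribution (R2), Mina Nakamura is treated as also owning Zara Nakamura's interest in Brightpath Trust, giving 42% + 58% = 100%.
By parent–child attribution (R2), Mina Nakamura is treated as also owning Zara Nakamura's interest in Silverbay Shipping BV, giving 22% + 56% = 78%.
Chain via Brightpath Trust (R1): 100% × 41% = 41% of Clearview Foods Inc.
Chain via Silverbay Shipping BV (R1): 78% × 49% = 38.22% of Clearview Foods Inc.
Direct interest in Clearview Foods Inc: 7%.
Aggregating (R3): 41% + 38.22% + 7% = 86.22%.

86.22%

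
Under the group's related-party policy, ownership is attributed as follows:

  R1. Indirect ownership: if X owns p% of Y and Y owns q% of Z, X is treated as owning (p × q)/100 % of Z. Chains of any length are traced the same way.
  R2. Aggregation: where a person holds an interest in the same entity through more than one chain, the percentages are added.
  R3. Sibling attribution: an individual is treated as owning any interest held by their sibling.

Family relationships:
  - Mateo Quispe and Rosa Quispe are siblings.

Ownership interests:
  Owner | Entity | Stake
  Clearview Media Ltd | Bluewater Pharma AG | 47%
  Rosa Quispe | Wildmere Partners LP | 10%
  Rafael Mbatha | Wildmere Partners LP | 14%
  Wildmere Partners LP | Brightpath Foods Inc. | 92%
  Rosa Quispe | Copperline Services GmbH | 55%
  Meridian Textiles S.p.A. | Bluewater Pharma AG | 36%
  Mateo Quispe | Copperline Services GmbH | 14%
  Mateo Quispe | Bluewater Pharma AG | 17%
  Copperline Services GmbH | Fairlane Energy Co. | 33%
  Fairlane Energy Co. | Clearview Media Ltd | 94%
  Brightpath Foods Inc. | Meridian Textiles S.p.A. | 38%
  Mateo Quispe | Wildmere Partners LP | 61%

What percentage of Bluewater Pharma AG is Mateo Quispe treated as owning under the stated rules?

By sibling attribution (R3), Mateo Quispe is treated as also owning Rosa Quispe's interest in Wildmere Partners LP, giving 61% + 10% = 71%.
By sibling attribution (R3), Mateo Quispe is treated as also owning Rosa Quispe's interest in Copperline Services GmbH, giving 14% + 55% = 69%.
Chain via Wildmere Partners LP → Brightpath Foods Inc. → Meridian Textiles S.p.A. (R1): 71% × 92% × 38% × 36% = 8.935776% of Bluewater Pharma AG.
Chain via Copperline Services GmbH → Fairlane Energy Co. → Clearview Media Ltd (R1): 69% × 33% × 94% × 47% = 10.059786% of Bluewater Pharma AG.
Direct interest in Bluewater Pharma AG: 17%.
Aggregating (R2): 8.935776% + 10.059786% + 17% = 35.995562%.

35.995562%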